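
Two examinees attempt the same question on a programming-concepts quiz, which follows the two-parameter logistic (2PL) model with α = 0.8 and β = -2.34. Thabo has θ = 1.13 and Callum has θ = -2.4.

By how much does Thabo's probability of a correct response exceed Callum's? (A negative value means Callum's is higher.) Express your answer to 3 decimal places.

0.453

P(θ) = 1 / (1 + exp(−α(θ − β)))
P(Thabo) = 0.9414  [exponent 2.7760]
P(Callum) = 0.4880  [exponent -0.0480]
Difference = 0.9414 − 0.4880 = 0.4534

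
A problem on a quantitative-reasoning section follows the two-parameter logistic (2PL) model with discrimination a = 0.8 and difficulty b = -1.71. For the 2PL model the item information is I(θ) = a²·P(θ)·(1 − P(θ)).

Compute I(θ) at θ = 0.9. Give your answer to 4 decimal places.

P = 1/(1+e^{-2.0880}) = 0.8897
P(1−P) = 0.8897 × 0.1103 = 0.0981
I = a² × P(1−P) = 0.8² × 0.0981 = 0.06279

0.0628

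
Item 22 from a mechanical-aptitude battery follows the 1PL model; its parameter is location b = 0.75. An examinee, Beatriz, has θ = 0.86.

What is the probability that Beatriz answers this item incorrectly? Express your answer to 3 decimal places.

P(θ) = 1 / (1 + exp(−(θ − b)))
Exponent: (0.86 − 0.75) = 0.1100
1/(1 + e^{-0.1100}) = 0.5275
P = 0.5275
P(incorrect) = 1 − 0.5275 = 0.4725

0.473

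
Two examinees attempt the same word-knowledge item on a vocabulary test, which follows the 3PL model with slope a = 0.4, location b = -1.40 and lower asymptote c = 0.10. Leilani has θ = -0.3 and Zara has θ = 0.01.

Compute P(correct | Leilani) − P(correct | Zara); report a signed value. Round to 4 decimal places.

-0.0262

P(θ) = c + (1 − c) · 1 / (1 + exp(−a(θ − b)))
P(Leilani) = 0.6474  [exponent 0.4400]
P(Zara) = 0.6736  [exponent 0.5640]
Difference = 0.6474 − 0.6736 = -0.0262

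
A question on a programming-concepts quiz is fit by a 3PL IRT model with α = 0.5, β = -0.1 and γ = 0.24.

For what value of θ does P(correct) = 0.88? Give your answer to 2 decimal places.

P(θ) = γ + (1 − γ) · 1 / (1 + exp(−α(θ − β)))
Remove guessing floor: (0.88 − 0.24)/(1 − 0.24) = 0.8421
logit = ln(0.8421/0.1579) = 1.6740
θ = β + logit/(α) = -0.1 + 1.6740/0.5000 = 3.2480

3.25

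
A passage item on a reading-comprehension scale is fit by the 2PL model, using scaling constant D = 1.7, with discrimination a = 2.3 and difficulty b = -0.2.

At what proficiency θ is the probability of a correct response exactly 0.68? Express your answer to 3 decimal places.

-0.007

P(θ) = 1 / (1 + exp(−D·a(θ − b)))
logit = ln(0.6800/0.3200) = 0.7538
θ = b + logit/(1.7·a) = -0.2 + 0.7538/3.9100 = -0.0072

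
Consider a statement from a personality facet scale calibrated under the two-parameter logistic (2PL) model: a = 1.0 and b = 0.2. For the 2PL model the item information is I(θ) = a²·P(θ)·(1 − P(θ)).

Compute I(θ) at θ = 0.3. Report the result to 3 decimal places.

0.249

P = 1/(1+e^{-0.1000}) = 0.5250
P(1−P) = 0.5250 × 0.4750 = 0.2494
I = a² × P(1−P) = 1.0² × 0.2494 = 0.24938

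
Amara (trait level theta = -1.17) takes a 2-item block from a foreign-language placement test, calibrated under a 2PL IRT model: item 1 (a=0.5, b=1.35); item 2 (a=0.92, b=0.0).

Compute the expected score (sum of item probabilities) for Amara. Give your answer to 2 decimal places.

P(theta) = 1 / (1 + exp(−a(theta − b)))
P_1 = 1/(1+e^{1.2600}) = 0.2210
P_2 = 1/(1+e^{1.0764}) = 0.2542
E[score] = 0.2210 + 0.2542 = 0.4752

0.48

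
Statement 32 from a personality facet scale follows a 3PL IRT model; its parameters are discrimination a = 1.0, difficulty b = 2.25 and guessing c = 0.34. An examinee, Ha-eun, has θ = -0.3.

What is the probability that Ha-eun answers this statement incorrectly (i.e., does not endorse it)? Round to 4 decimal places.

P(θ) = c + (1 − c) · 1 / (1 + exp(−a(θ − b)))
Exponent: 1.0 × (-0.3 − 2.25) = -2.5500
1/(1 + e^{2.5500}) = 0.0724
P = 0.34 + 0.66 × 0.0724 = 0.3878
P(incorrect) = 1 − 0.3878 = 0.6122

0.6122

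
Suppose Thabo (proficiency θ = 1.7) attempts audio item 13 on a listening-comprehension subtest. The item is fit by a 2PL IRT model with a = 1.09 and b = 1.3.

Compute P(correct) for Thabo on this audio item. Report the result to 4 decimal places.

0.6073

P(θ) = 1 / (1 + exp(−a(θ − b)))
Exponent: 1.09 × (1.7 − 1.3) = 0.4360
1/(1 + e^{-0.4360}) = 0.6073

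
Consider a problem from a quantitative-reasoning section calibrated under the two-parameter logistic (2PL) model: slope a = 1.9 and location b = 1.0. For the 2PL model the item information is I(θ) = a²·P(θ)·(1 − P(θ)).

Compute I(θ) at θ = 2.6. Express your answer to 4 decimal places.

0.1573

P = 1/(1+e^{-3.0400}) = 0.9543
P(1−P) = 0.9543 × 0.0457 = 0.0436
I = a² × P(1−P) = 1.9² × 0.0436 = 0.15728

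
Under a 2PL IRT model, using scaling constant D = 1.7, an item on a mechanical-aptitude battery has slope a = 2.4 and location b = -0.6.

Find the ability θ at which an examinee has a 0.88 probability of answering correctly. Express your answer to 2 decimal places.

-0.11

P(θ) = 1 / (1 + exp(−D·a(θ − b)))
logit = ln(0.8800/0.1200) = 1.9924
θ = b + logit/(1.7·a) = -0.6 + 1.9924/4.0800 = -0.1117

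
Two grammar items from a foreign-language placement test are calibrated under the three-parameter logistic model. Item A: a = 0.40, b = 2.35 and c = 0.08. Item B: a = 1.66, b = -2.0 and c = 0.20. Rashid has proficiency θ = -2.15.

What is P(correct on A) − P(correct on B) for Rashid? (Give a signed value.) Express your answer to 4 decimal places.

P(θ) = c + (1 − c) · 1 / (1 + exp(−a(θ − b)))
P_A = 0.2105
P_B = 0.5505
P_A − P_B = -0.3400

-0.3400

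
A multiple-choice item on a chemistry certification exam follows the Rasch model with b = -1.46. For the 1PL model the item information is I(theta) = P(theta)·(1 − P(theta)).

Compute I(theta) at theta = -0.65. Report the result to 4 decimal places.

0.2131

P = 1/(1+e^{-0.8100}) = 0.6921
P(1−P) = 0.6921 × 0.3079 = 0.2131
I = P(1−P) = 0.21309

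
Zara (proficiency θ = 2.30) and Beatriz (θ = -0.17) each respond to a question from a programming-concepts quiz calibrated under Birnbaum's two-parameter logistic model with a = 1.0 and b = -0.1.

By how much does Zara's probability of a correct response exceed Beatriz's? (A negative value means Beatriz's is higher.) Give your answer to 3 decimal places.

0.434

P(θ) = 1 / (1 + exp(−a(θ − b)))
P(Zara) = 0.9168  [exponent 2.4000]
P(Beatriz) = 0.4825  [exponent -0.0700]
Difference = 0.9168 − 0.4825 = 0.4343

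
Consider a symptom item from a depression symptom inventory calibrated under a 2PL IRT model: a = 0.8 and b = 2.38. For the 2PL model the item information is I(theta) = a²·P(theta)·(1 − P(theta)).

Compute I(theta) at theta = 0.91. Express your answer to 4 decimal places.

0.1153

P = 1/(1+e^{1.1760}) = 0.2358
P(1−P) = 0.2358 × 0.7642 = 0.1802
I = a² × P(1−P) = 0.8² × 0.1802 = 0.11532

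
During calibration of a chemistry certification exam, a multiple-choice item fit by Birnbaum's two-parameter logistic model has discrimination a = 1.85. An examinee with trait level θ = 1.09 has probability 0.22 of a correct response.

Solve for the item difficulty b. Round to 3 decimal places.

P(θ) = 1 / (1 + exp(−a(θ − b)))
logit(0.22) = ln(0.22/0.78) = -1.2657
b = θ − logit/(a) = 1.09 − (-1.2657)/1.8500 = 1.7741

1.774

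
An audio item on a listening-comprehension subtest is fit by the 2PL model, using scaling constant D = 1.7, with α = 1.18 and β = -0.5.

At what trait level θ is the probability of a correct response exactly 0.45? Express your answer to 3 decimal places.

P(θ) = 1 / (1 + exp(−D·α(θ − β)))
logit = ln(0.4500/0.5500) = -0.2007
θ = β + logit/(1.7·α) = -0.5 + (-0.2007)/2.0060 = -0.6000

-0.600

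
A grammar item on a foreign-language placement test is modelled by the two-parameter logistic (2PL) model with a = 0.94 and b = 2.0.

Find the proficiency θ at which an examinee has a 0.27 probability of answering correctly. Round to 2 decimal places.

0.94

P(θ) = 1 / (1 + exp(−a(θ − b)))
logit = ln(0.2700/0.7300) = -0.9946
θ = b + logit/(a) = 2.0 + (-0.9946)/0.9400 = 0.9419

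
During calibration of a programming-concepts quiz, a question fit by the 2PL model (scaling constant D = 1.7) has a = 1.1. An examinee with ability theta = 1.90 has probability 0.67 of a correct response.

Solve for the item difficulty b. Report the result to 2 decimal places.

1.52

P(theta) = 1 / (1 + exp(−D·a(theta − b)))
logit(0.67) = ln(0.67/0.33) = 0.7082
b = theta − logit/(1.7·a) = 1.90 − 0.7082/1.8700 = 1.5213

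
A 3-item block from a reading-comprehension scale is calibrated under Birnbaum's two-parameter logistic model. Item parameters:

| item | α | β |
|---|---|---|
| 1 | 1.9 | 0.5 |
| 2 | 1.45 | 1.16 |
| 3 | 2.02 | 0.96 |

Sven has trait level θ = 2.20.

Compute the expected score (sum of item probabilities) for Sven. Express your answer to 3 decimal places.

2.705

P(θ) = 1 / (1 + exp(−α(θ − β)))
P_1 = 1/(1+e^{-3.2300}) = 0.9619
P_2 = 1/(1+e^{-1.5080}) = 0.8188
P_3 = 1/(1+e^{-2.5048}) = 0.9245
E[score] = 0.9619 + 0.8188 + 0.9245 = 2.7052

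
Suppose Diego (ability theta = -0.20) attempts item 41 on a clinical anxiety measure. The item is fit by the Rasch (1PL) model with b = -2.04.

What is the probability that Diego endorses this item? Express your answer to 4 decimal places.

P(theta) = 1 / (1 + exp(−(theta − b)))
Exponent: (-0.20 − (-2.04)) = 1.8400
1/(1 + e^{-1.8400}) = 0.8629
P = 0.8629

0.8629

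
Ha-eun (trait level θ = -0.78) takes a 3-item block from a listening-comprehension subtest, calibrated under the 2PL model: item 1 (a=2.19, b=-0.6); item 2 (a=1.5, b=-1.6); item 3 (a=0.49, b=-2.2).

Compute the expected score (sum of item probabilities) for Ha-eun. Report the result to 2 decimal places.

1.84

P(θ) = 1 / (1 + exp(−a(θ − b)))
P_1 = 1/(1+e^{0.3942}) = 0.4027
P_2 = 1/(1+e^{-1.2300}) = 0.7738
P_3 = 1/(1+e^{-0.6958}) = 0.6673
E[score] = 0.4027 + 0.7738 + 0.6673 = 1.8438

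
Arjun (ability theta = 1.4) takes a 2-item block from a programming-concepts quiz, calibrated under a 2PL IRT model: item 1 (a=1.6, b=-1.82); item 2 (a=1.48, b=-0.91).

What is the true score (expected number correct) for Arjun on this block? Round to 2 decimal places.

1.96

P(theta) = 1 / (1 + exp(−a(theta − b)))
P_1 = 1/(1+e^{-5.1520}) = 0.9942
P_2 = 1/(1+e^{-3.4188}) = 0.9683
E[score] = 0.9942 + 0.9683 = 1.9625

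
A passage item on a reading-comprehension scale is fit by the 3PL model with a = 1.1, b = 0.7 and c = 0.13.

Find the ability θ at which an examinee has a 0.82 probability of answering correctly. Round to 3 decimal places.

1.922

P(θ) = c + (1 − c) · 1 / (1 + exp(−a(θ − b)))
Remove guessing floor: (0.82 − 0.13)/(1 − 0.13) = 0.7931
logit = ln(0.7931/0.2069) = 1.3437
θ = b + logit/(a) = 0.7 + 1.3437/1.1000 = 1.9216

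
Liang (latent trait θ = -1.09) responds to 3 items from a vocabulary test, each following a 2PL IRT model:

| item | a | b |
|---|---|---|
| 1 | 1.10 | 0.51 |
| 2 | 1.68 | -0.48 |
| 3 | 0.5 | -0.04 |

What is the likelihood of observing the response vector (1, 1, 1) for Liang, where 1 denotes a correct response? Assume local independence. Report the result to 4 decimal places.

P(θ) = 1 / (1 + exp(−a(θ − b)))
P_1 = 1/(1+e^{1.7600}) = 0.1468
P_2 = 1/(1+e^{1.0248}) = 0.2641
P_3 = 1/(1+e^{0.5250}) = 0.3717
L = P_1 × P_2 × P_3 = 0.1468 × 0.2641 × 0.3717 = 0.01441

0.0144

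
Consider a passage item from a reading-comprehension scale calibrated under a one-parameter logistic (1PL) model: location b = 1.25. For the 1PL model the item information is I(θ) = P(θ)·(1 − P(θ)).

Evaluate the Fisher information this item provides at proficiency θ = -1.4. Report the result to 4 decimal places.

0.0616

P = 1/(1+e^{2.6500}) = 0.0660
P(1−P) = 0.0660 × 0.9340 = 0.0616
I = P(1−P) = 0.06163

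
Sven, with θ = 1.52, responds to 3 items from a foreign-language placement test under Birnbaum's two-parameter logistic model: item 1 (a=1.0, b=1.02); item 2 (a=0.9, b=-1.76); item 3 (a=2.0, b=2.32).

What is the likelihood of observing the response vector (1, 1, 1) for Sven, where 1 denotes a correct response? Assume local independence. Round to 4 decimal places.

P(θ) = 1 / (1 + exp(−a(θ − b)))
P_1 = 1/(1+e^{-0.5000}) = 0.6225
P_2 = 1/(1+e^{-2.9520}) = 0.9504
P_3 = 1/(1+e^{1.6000}) = 0.1680
L = P_1 × P_2 × P_3 = 0.6225 × 0.9504 × 0.1680 = 0.09937

0.0994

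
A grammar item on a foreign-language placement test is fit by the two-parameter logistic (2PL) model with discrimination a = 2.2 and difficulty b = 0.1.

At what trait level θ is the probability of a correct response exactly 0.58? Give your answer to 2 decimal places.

P(θ) = 1 / (1 + exp(−a(θ − b)))
logit = ln(0.5800/0.4200) = 0.3228
θ = b + logit/(a) = 0.1 + 0.3228/2.2000 = 0.2467

0.25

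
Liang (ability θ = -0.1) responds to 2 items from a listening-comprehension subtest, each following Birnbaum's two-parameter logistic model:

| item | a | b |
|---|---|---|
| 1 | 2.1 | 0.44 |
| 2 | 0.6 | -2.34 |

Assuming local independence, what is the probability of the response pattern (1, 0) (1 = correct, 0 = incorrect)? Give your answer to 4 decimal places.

0.0504

P(θ) = 1 / (1 + exp(−a(θ − b)))
P_1 = 1/(1+e^{1.1340}) = 0.2434
P_2 = 1/(1+e^{-1.3440}) = 0.7931
L = P_1 × (1−P_2) = 0.2434 × 0.2069 = 0.05035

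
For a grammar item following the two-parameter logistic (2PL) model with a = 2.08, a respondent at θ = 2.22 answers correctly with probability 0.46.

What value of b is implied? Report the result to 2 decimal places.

P(θ) = 1 / (1 + exp(−a(θ − b)))
logit(0.46) = ln(0.46/0.54) = -0.1603
b = θ − logit/(a) = 2.22 − (-0.1603)/2.0800 = 2.2971

2.30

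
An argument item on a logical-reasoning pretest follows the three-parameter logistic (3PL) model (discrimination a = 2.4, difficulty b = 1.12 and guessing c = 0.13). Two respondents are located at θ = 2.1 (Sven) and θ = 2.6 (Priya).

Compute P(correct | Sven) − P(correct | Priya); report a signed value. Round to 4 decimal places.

P(θ) = c + (1 − c) · 1 / (1 + exp(−a(θ − b)))
P(Sven) = 0.9244  [exponent 2.3520]
P(Priya) = 0.9758  [exponent 3.5520]
Difference = 0.9244 − 0.9758 = -0.0514

-0.0514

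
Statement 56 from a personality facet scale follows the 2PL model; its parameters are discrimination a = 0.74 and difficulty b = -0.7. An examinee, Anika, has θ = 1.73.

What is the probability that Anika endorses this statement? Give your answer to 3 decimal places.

P(θ) = 1 / (1 + exp(−a(θ − b)))
Exponent: 0.74 × (1.73 − (-0.7)) = 1.7982
1/(1 + e^{-1.7982}) = 0.8579

0.858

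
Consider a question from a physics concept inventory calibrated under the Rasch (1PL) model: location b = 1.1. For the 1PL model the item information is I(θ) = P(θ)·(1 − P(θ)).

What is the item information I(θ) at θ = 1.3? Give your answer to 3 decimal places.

0.248

P = 1/(1+e^{-0.2000}) = 0.5498
P(1−P) = 0.5498 × 0.4502 = 0.2475
I = P(1−P) = 0.24752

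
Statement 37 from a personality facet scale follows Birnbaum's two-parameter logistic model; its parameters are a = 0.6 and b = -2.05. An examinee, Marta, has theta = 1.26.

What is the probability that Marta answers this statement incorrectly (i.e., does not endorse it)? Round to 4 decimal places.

0.1207

P(theta) = 1 / (1 + exp(−a(theta − b)))
Exponent: 0.6 × (1.26 − (-2.05)) = 1.9860
1/(1 + e^{-1.9860}) = 0.8793
P(incorrect) = 1 − 0.8793 = 0.1207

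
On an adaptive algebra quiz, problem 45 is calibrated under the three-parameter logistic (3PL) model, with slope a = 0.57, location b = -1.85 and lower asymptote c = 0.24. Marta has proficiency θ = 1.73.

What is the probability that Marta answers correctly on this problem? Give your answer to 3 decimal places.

0.913

P(θ) = c + (1 − c) · 1 / (1 + exp(−a(θ − b)))
Exponent: 0.57 × (1.73 − (-1.85)) = 2.0406
1/(1 + e^{-2.0406}) = 0.8850
P = 0.24 + 0.76 × 0.8850 = 0.9126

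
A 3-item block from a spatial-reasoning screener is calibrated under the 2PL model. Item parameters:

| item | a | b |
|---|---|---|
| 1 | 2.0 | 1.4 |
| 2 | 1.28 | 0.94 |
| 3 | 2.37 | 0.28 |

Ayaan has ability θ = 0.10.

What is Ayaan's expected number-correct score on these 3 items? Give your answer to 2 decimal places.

P(θ) = 1 / (1 + exp(−a(θ − b)))
P_1 = 1/(1+e^{2.6000}) = 0.0691
P_2 = 1/(1+e^{1.0752}) = 0.2544
P_3 = 1/(1+e^{0.4266}) = 0.3949
E[score] = 0.0691 + 0.2544 + 0.3949 = 0.7185

0.72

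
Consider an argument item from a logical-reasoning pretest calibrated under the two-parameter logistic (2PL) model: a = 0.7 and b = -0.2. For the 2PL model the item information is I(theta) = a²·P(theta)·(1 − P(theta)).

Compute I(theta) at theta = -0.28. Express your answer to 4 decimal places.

P = 1/(1+e^{0.0560}) = 0.4860
P(1−P) = 0.4860 × 0.5140 = 0.2498
I = a² × P(1−P) = 0.7² × 0.2498 = 0.12240

0.1224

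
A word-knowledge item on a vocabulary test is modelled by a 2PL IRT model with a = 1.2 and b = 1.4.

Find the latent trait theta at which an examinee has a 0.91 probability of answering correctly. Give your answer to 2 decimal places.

P(theta) = 1 / (1 + exp(−a(theta − b)))
logit = ln(0.9100/0.0900) = 2.3136
theta = b + logit/(a) = 1.4 + 2.3136/1.2000 = 3.3280

3.33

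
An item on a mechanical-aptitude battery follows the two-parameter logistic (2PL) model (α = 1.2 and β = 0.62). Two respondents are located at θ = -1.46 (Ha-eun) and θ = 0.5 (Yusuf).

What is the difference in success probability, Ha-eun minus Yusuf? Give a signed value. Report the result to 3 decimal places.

P(θ) = 1 / (1 + exp(−α(θ − β)))
P(Ha-eun) = 0.0761  [exponent -2.4960]
P(Yusuf) = 0.4641  [exponent -0.1440]
Difference = 0.0761 − 0.4641 = -0.3879

-0.388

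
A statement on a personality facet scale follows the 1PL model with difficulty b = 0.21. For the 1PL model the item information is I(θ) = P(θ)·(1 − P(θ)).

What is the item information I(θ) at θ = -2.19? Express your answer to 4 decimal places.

P = 1/(1+e^{2.4000}) = 0.0832
P(1−P) = 0.0832 × 0.9168 = 0.0763
I = P(1−P) = 0.07625

0.0763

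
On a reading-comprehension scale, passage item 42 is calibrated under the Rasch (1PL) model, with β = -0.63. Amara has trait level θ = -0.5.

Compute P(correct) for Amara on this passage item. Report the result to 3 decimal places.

P(θ) = 1 / (1 + exp(−(θ − β)))
Exponent: (-0.5 − (-0.63)) = 0.1300
1/(1 + e^{-0.1300}) = 0.5325
P = 0.5325

0.532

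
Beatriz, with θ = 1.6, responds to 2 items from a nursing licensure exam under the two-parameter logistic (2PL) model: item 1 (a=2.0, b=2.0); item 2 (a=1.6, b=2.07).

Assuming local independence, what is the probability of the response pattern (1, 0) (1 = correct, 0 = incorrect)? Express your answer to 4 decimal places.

0.2107

P(θ) = 1 / (1 + exp(−a(θ − b)))
P_1 = 1/(1+e^{0.8000}) = 0.3100
P_2 = 1/(1+e^{0.7520}) = 0.3204
L = P_1 × (1−P_2) = 0.3100 × 0.6796 = 0.21070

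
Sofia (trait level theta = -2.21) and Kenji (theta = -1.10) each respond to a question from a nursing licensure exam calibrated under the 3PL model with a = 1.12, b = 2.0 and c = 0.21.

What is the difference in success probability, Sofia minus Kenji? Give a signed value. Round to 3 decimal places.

P(theta) = c + (1 − c) · 1 / (1 + exp(−a(theta − b)))
P(Sofia) = 0.2170  [exponent -4.7152]
P(Kenji) = 0.2338  [exponent -3.4720]
Difference = 0.2170 − 0.2338 = -0.0168

-0.017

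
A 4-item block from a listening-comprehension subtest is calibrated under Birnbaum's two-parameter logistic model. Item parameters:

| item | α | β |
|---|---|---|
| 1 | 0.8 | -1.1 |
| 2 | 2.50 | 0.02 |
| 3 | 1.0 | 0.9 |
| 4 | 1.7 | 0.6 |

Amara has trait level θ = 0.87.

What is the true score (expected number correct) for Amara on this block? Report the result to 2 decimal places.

P(θ) = 1 / (1 + exp(−α(θ − β)))
P_1 = 1/(1+e^{-1.5760}) = 0.8286
P_2 = 1/(1+e^{-2.1250}) = 0.8933
P_3 = 1/(1+e^{0.0300}) = 0.4925
P_4 = 1/(1+e^{-0.4590}) = 0.6128
E[score] = 0.8286 + 0.8933 + 0.4925 + 0.6128 = 2.8272

2.83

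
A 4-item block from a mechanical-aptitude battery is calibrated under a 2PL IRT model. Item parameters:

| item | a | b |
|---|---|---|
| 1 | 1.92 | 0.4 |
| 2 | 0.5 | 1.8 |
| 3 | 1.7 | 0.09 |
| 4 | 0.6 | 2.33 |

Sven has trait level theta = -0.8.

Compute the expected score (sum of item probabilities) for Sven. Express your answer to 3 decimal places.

P(theta) = 1 / (1 + exp(−a(theta − b)))
P_1 = 1/(1+e^{2.3040}) = 0.0908
P_2 = 1/(1+e^{1.3000}) = 0.2142
P_3 = 1/(1+e^{1.5130}) = 0.1805
P_4 = 1/(1+e^{1.8780}) = 0.1326
E[score] = 0.0908 + 0.2142 + 0.1805 + 0.1326 = 0.6181

0.618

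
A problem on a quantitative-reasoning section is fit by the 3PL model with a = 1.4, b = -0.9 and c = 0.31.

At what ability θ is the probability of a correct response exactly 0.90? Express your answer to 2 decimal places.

0.37

P(θ) = c + (1 − c) · 1 / (1 + exp(−a(θ − b)))
Remove guessing floor: (0.90 − 0.31)/(1 − 0.31) = 0.8551
logit = ln(0.8551/0.1449) = 1.7750
θ = b + logit/(a) = -0.9 + 1.7750/1.4000 = 0.3678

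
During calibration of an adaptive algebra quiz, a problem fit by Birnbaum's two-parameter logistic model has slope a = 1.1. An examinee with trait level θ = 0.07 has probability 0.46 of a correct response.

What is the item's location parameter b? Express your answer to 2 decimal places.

0.22

P(θ) = 1 / (1 + exp(−a(θ − b)))
logit(0.46) = ln(0.46/0.54) = -0.1603
b = θ − logit/(a) = 0.07 − (-0.1603)/1.1000 = 0.2158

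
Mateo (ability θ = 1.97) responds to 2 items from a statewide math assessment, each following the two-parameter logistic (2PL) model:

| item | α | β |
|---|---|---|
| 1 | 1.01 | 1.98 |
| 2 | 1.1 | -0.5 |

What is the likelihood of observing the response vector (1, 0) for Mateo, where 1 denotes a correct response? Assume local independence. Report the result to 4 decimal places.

P(θ) = 1 / (1 + exp(−α(θ − β)))
P_1 = 1/(1+e^{0.0101}) = 0.4975
P_2 = 1/(1+e^{-2.7170}) = 0.9380
L = P_1 × (1−P_2) = 0.4975 × 0.0620 = 0.03083

0.0308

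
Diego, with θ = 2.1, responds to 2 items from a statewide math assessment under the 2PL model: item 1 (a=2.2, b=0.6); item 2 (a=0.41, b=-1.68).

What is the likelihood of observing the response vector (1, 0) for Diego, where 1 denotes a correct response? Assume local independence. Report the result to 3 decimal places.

0.169

P(θ) = 1 / (1 + exp(−a(θ − b)))
P_1 = 1/(1+e^{-3.3000}) = 0.9644
P_2 = 1/(1+e^{-1.5498}) = 0.8249
L = P_1 × (1−P_2) = 0.9644 × 0.1751 = 0.16889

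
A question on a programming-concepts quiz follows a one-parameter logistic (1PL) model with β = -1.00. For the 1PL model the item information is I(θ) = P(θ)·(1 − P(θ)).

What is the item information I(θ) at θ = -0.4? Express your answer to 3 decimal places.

P = 1/(1+e^{-0.6000}) = 0.6457
P(1−P) = 0.6457 × 0.3543 = 0.2288
I = P(1−P) = 0.22878

0.229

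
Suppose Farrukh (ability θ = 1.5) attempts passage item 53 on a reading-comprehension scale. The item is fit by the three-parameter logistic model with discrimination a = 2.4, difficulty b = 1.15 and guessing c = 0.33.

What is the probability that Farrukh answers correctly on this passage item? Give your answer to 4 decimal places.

P(θ) = c + (1 − c) · 1 / (1 + exp(−a(θ − b)))
Exponent: 2.4 × (1.5 − 1.15) = 0.8400
1/(1 + e^{-0.8400}) = 0.6985
P = 0.33 + 0.67 × 0.6985 = 0.7980

0.7980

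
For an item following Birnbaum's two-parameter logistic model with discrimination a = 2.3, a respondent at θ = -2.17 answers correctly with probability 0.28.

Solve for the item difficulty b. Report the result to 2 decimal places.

-1.76

P(θ) = 1 / (1 + exp(−a(θ − b)))
logit(0.28) = ln(0.28/0.72) = -0.9445
b = θ − logit/(a) = -2.17 − (-0.9445)/2.3000 = -1.7594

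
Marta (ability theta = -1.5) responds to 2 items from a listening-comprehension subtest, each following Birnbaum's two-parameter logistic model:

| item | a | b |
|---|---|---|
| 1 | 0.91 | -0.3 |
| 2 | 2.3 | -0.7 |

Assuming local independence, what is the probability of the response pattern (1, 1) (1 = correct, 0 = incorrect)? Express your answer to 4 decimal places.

0.0344

P(theta) = 1 / (1 + exp(−a(theta − b)))
P_1 = 1/(1+e^{1.0920}) = 0.2512
P_2 = 1/(1+e^{1.8400}) = 0.1371
L = P_1 × P_2 = 0.2512 × 0.1371 = 0.03443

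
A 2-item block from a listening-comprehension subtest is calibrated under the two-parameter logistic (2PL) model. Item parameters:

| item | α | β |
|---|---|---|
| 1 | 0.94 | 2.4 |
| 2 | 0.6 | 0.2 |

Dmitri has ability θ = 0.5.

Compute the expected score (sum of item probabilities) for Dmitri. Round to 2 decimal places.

0.69

P(θ) = 1 / (1 + exp(−α(θ − β)))
P_1 = 1/(1+e^{1.7860}) = 0.1436
P_2 = 1/(1+e^{-0.1800}) = 0.5449
E[score] = 0.1436 + 0.5449 = 0.6884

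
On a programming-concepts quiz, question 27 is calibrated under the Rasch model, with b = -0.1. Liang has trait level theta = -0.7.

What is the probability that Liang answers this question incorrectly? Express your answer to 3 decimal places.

P(theta) = 1 / (1 + exp(−(theta − b)))
Exponent: (-0.7 − (-0.1)) = -0.6000
1/(1 + e^{0.6000}) = 0.3543
P = 0.3543
P(incorrect) = 1 − 0.3543 = 0.6457

0.646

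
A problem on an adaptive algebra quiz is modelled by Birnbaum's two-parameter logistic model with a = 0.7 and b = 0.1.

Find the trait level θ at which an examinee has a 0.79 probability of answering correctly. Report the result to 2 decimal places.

1.99

P(θ) = 1 / (1 + exp(−a(θ − b)))
logit = ln(0.7900/0.2100) = 1.3249
θ = b + logit/(a) = 0.1 + 1.3249/0.7000 = 1.9928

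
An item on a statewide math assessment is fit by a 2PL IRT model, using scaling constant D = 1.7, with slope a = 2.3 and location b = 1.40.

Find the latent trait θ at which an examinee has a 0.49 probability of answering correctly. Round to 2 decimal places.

P(θ) = 1 / (1 + exp(−D·a(θ − b)))
logit = ln(0.4900/0.5100) = -0.0400
θ = b + logit/(1.7·a) = 1.40 + (-0.0400)/3.9100 = 1.3898

1.39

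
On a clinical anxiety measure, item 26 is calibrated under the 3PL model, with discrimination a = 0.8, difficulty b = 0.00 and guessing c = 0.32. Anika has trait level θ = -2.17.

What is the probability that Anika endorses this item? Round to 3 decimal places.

P(θ) = c + (1 − c) · 1 / (1 + exp(−a(θ − b)))
Exponent: 0.8 × (-2.17 − 0.00) = -1.7360
1/(1 + e^{1.7360}) = 0.1498
P = 0.32 + 0.68 × 0.1498 = 0.4219

0.422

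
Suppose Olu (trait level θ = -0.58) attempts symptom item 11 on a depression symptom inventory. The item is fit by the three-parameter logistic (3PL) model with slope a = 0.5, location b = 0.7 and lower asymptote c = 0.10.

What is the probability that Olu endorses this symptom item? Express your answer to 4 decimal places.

P(θ) = c + (1 − c) · 1 / (1 + exp(−a(θ − b)))
Exponent: 0.5 × (-0.58 − 0.7) = -0.6400
1/(1 + e^{0.6400}) = 0.3452
P = 0.10 + 0.90 × 0.3452 = 0.4107

0.4107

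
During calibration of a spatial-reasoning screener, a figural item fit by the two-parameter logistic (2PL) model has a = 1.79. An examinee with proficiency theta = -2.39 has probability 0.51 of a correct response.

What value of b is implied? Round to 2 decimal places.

P(theta) = 1 / (1 + exp(−a(theta − b)))
logit(0.51) = ln(0.51/0.49) = 0.0400
b = theta − logit/(a) = -2.39 − 0.0400/1.7900 = -2.4123

-2.41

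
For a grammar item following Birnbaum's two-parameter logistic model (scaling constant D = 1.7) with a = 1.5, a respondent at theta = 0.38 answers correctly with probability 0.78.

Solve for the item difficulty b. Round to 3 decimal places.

P(theta) = 1 / (1 + exp(−D·a(theta − b)))
logit(0.78) = ln(0.78/0.22) = 1.2657
b = theta − logit/(1.7·a) = 0.38 − 1.2657/2.5500 = -0.1163

-0.116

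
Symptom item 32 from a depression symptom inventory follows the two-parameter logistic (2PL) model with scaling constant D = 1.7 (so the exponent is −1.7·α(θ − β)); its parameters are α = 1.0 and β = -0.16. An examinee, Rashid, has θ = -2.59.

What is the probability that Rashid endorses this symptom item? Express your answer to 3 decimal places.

0.016

P(θ) = 1 / (1 + exp(−D·α(θ − β)))
Exponent: 1.7 × 1.0 × (-2.59 − (-0.16)) = -4.1310
1/(1 + e^{4.1310}) = 0.0158
P = 0.0158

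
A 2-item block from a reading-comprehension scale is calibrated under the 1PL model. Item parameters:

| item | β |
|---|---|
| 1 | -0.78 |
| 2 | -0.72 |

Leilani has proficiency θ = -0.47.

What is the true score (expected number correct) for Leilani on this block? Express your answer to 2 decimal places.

P(θ) = 1 / (1 + exp(−(θ − β)))
P_1 = 1/(1+e^{-0.3100}) = 0.5769
P_2 = 1/(1+e^{-0.2500}) = 0.5622
E[score] = 0.5769 + 0.5622 = 1.1391

1.14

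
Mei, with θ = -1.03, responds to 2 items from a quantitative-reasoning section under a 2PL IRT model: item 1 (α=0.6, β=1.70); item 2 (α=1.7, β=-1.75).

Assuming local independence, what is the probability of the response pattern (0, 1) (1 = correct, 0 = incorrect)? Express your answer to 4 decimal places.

0.6470

P(θ) = 1 / (1 + exp(−α(θ − β)))
P_1 = 1/(1+e^{1.6380}) = 0.1627
P_2 = 1/(1+e^{-1.2240}) = 0.7728
L = (1−P_1) × P_2 = 0.8373 × 0.7728 = 0.64701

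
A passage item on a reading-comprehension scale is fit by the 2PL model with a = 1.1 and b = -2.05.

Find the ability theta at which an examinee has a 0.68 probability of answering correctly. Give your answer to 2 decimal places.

-1.36

P(theta) = 1 / (1 + exp(−a(theta − b)))
logit = ln(0.6800/0.3200) = 0.7538
theta = b + logit/(a) = -2.05 + 0.7538/1.1000 = -1.3648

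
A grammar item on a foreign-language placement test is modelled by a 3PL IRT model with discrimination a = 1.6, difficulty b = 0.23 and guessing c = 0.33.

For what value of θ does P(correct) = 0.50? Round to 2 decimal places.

P(θ) = c + (1 − c) · 1 / (1 + exp(−a(θ − b)))
Remove guessing floor: (0.50 − 0.33)/(1 − 0.33) = 0.2537
logit = ln(0.2537/0.7463) = -1.0788
θ = b + logit/(a) = 0.23 + (-1.0788)/1.6000 = -0.4443

-0.44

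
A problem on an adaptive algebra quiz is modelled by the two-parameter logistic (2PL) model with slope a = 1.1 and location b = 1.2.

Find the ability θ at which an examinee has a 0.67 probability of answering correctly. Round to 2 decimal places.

P(θ) = 1 / (1 + exp(−a(θ − b)))
logit = ln(0.6700/0.3300) = 0.7082
θ = b + logit/(a) = 1.2 + 0.7082/1.1000 = 1.8438

1.84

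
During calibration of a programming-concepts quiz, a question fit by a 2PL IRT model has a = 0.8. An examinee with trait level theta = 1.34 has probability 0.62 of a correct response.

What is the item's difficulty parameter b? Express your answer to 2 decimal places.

P(theta) = 1 / (1 + exp(−a(theta − b)))
logit(0.62) = ln(0.62/0.38) = 0.4895
b = theta − logit/(a) = 1.34 − 0.4895/0.8000 = 0.7281

0.73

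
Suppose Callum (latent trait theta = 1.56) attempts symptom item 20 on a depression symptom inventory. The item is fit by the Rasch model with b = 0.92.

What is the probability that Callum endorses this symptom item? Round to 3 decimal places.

0.655

P(theta) = 1 / (1 + exp(−(theta − b)))
Exponent: (1.56 − 0.92) = 0.6400
1/(1 + e^{-0.6400}) = 0.6548
P = 0.6548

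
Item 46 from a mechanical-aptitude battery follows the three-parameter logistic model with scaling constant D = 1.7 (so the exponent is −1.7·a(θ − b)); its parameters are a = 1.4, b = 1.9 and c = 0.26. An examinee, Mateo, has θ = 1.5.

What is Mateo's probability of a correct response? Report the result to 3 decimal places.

0.466

P(θ) = c + (1 − c) · 1 / (1 + exp(−D·a(θ − b)))
Exponent: 1.7 × 1.4 × (1.5 − 1.9) = -0.9520
1/(1 + e^{0.9520}) = 0.2785
P = 0.26 + 0.74 × 0.2785 = 0.4661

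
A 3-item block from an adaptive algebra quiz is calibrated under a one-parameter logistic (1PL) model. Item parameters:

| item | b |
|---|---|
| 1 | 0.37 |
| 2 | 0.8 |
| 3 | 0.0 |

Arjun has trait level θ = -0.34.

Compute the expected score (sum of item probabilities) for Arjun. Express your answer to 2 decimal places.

P(θ) = 1 / (1 + exp(−(θ − b)))
P_1 = 1/(1+e^{0.7100}) = 0.3296
P_2 = 1/(1+e^{1.1400}) = 0.2423
P_3 = 1/(1+e^{0.3400}) = 0.4158
E[score] = 0.3296 + 0.2423 + 0.4158 = 0.9877

0.99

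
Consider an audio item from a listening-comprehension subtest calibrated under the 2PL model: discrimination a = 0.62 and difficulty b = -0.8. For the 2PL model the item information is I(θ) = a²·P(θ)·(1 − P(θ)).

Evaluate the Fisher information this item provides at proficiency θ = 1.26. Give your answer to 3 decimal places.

0.066

P = 1/(1+e^{-1.2772}) = 0.7820
P(1−P) = 0.7820 × 0.2180 = 0.1705
I = a² × P(1−P) = 0.62² × 0.1705 = 0.06554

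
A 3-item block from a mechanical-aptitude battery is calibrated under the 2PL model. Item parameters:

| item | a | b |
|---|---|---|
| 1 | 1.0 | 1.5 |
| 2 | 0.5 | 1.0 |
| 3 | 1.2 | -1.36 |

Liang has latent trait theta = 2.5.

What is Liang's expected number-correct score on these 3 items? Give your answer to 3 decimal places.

P(theta) = 1 / (1 + exp(−a(theta − b)))
P_1 = 1/(1+e^{-1.0000}) = 0.7311
P_2 = 1/(1+e^{-0.7500}) = 0.6792
P_3 = 1/(1+e^{-4.6320}) = 0.9904
E[score] = 0.7311 + 0.6792 + 0.9904 = 2.4006

2.401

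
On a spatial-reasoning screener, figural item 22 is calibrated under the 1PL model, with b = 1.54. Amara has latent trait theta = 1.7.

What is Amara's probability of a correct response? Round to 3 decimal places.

0.540

P(theta) = 1 / (1 + exp(−(theta − b)))
Exponent: (1.7 − 1.54) = 0.1600
1/(1 + e^{-0.1600}) = 0.5399
P = 0.5399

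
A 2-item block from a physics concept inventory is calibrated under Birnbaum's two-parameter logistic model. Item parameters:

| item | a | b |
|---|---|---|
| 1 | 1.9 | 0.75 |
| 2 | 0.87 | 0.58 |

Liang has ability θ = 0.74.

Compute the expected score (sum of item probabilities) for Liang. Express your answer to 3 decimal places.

1.030

P(θ) = 1 / (1 + exp(−a(θ − b)))
P_1 = 1/(1+e^{0.0190}) = 0.4953
P_2 = 1/(1+e^{-0.1392}) = 0.5347
E[score] = 0.4953 + 0.5347 = 1.0300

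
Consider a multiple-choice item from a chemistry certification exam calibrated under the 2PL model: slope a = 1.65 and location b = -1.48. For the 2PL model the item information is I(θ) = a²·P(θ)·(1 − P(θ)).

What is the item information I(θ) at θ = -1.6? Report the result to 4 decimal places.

P = 1/(1+e^{0.1980}) = 0.4507
P(1−P) = 0.4507 × 0.5493 = 0.2476
I = a² × P(1−P) = 1.65² × 0.2476 = 0.67400

0.6740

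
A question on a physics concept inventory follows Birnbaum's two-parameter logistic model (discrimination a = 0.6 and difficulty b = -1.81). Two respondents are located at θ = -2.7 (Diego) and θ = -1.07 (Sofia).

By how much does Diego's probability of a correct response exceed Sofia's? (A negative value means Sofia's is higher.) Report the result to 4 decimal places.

-0.2396

P(θ) = 1 / (1 + exp(−a(θ − b)))
P(Diego) = 0.3696  [exponent -0.5340]
P(Sofia) = 0.6092  [exponent 0.4440]
Difference = 0.3696 − 0.6092 = -0.2396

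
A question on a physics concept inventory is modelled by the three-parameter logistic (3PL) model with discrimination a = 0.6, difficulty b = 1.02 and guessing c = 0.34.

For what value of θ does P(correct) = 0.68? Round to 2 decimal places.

1.12

P(θ) = c + (1 − c) · 1 / (1 + exp(−a(θ − b)))
Remove guessing floor: (0.68 − 0.34)/(1 − 0.34) = 0.5152
logit = ln(0.5152/0.4848) = 0.0606
θ = b + logit/(a) = 1.02 + 0.0606/0.6000 = 1.1210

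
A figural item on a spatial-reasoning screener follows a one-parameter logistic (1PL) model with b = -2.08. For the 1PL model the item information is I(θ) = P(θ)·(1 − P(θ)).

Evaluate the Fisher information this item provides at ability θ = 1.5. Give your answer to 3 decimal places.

0.026

P = 1/(1+e^{-3.5800}) = 0.9729
P(1−P) = 0.9729 × 0.0271 = 0.0264
I = P(1−P) = 0.02638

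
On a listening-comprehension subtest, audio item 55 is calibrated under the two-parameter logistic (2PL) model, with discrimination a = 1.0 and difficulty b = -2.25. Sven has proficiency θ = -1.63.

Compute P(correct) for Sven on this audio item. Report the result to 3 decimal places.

P(θ) = 1 / (1 + exp(−a(θ − b)))
Exponent: 1.0 × (-1.63 − (-2.25)) = 0.6200
1/(1 + e^{-0.6200}) = 0.6502

0.650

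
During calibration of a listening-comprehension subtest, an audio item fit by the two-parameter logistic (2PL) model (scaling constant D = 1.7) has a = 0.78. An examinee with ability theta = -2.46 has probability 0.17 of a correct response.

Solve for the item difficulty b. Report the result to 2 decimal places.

-1.26

P(theta) = 1 / (1 + exp(−D·a(theta − b)))
logit(0.17) = ln(0.17/0.83) = -1.5856
b = theta − logit/(1.7·a) = -2.46 − (-1.5856)/1.3260 = -1.2642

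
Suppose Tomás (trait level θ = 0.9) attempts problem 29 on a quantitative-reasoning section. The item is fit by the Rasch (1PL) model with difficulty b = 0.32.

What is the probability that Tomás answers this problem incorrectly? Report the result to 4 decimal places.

0.3589

P(θ) = 1 / (1 + exp(−(θ − b)))
Exponent: (0.9 − 0.32) = 0.5800
1/(1 + e^{-0.5800}) = 0.6411
P = 0.6411
P(incorrect) = 1 − 0.6411 = 0.3589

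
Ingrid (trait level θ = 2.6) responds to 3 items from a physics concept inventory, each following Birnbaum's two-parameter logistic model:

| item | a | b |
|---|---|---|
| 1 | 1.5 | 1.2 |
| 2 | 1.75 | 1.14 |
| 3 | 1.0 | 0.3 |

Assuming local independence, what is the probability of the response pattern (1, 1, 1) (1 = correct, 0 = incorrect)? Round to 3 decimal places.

P(θ) = 1 / (1 + exp(−a(θ − b)))
P_1 = 1/(1+e^{-2.1000}) = 0.8909
P_2 = 1/(1+e^{-2.5550}) = 0.9279
P_3 = 1/(1+e^{-2.3000}) = 0.9089
L = P_1 × P_2 × P_3 = 0.8909 × 0.9279 × 0.9089 = 0.75135

0.751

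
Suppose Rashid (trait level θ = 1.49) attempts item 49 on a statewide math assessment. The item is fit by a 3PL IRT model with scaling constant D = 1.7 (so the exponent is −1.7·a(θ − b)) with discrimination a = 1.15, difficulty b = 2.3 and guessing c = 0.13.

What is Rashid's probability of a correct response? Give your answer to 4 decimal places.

0.2782

P(θ) = c + (1 − c) · 1 / (1 + exp(−D·a(θ − b)))
Exponent: 1.7 × 1.15 × (1.49 − 2.3) = -1.5835
1/(1 + e^{1.5835}) = 0.1703
P = 0.13 + 0.87 × 0.1703 = 0.2782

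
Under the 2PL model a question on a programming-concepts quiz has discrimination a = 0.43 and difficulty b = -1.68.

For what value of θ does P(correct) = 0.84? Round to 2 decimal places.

2.18

P(θ) = 1 / (1 + exp(−a(θ − b)))
logit = ln(0.8400/0.1600) = 1.6582
θ = b + logit/(a) = -1.68 + 1.6582/0.4300 = 2.1763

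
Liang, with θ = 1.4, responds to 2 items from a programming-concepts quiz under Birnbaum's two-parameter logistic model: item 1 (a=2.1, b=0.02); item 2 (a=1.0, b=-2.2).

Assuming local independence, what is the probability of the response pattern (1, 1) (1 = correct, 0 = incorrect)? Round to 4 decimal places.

P(θ) = 1 / (1 + exp(−a(θ − b)))
P_1 = 1/(1+e^{-2.8980}) = 0.9477
P_2 = 1/(1+e^{-3.6000}) = 0.9734
L = P_1 × P_2 = 0.9477 × 0.9734 = 0.92254

0.9225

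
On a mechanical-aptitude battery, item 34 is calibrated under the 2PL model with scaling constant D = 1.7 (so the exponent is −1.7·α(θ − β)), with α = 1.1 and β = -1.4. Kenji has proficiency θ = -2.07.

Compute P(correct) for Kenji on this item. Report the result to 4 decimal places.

0.2222

P(θ) = 1 / (1 + exp(−D·α(θ − β)))
Exponent: 1.7 × 1.1 × (-2.07 − (-1.4)) = -1.2529
1/(1 + e^{1.2529}) = 0.2222
P = 0.2222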